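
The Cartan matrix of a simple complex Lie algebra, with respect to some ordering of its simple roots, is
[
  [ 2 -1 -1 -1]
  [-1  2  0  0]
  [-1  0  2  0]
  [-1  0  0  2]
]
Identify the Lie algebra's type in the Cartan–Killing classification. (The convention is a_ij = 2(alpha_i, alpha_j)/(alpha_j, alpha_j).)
The matrix has rank 4 with 2's on the diagonal. Reading the off-diagonal entries as Dynkin edges (a single edge where a_ij = a_ji = -1; a double or triple edge where a_ij * a_ji = 2 or 3), the diagram is a chain of 2 nodes with a fork of two nodes at one end (D_4). One simple-root ordering that puts it in standard form is (alpha_2, alpha_1, alpha_3, alpha_4). So the algebra is type D_4, i.e. so(8).

D4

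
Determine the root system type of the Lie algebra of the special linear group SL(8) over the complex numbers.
This is sl(8), which has dimension 8^2 - 1 = 63 and rank 8 - 1 = 7 (a Cartan subalgebra is the diagonal traceless matrices). In the classification of classical Lie algebras, the special linear algebra sl(n+1) has type A_n; here n = 7, so the Dynkin diagram is a chain of 7 nodes with single edges (A_7). Hence the type is A_7.

A_7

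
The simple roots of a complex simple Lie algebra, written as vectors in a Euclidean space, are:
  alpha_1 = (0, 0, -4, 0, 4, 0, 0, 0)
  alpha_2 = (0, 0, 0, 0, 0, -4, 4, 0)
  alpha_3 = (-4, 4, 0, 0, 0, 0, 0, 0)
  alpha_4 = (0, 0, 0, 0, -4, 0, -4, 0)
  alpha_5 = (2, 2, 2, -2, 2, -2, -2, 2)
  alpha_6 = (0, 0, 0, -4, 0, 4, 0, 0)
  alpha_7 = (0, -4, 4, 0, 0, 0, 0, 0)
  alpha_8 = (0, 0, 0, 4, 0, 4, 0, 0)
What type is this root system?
E_8

Compute the Cartan integers a_ij = 2(alpha_i, alpha_j)/(alpha_j, alpha_j); the resulting 8x8 Cartan matrix is
[[2, 0, 0, -1, 0, 0, -1, 0], [0, 2, 0, -1, 0, -1, 0, -1], [0, 0, 2, 0, 0, 0, -1, 0], [-1, -1, 0, 2, 0, 0, 0, 0], [0, 0, 0, 0, 2, 0, 0, -1], [0, -1, 0, 0, 0, 2, 0, 0], [-1, 0, -1, 0, 0, 0, 2, 0], [0, -1, 0, 0, -1, 0, 0, 2]].
All simple roots have the same length, so the diagram is simply laced. The associated Dynkin diagram is a chain of 7 nodes with one extra node attached to the third node from one end (E_8), so the type is E_8.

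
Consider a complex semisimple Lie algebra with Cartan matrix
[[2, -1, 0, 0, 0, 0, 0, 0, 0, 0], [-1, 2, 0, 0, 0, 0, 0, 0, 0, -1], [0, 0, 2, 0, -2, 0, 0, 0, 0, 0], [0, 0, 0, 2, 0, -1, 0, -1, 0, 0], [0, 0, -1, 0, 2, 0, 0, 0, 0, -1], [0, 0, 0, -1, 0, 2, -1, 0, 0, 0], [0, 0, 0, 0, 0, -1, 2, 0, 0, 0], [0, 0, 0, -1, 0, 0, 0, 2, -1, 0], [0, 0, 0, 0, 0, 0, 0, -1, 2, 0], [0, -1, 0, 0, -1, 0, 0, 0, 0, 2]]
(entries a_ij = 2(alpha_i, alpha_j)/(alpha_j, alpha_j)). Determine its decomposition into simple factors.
A_5 (sl(6)) + C_5 (sp(10))

The diagram associated to this matrix has two connected components: the simple roots {alpha_4, alpha_6, alpha_7, alpha_8, alpha_9} form a chain of 5 nodes with single edges (A_5), and {alpha_1, alpha_2, alpha_3, alpha_5, alpha_10} form a chain of 5 nodes with a double edge at one end; the terminal node there is the unique long simple root (C_5). A semisimple Lie algebra decomposes uniquely as the direct sum of simple ideals, one per connected component of its Dynkin diagram, so g ≅ A_5 ⊕ C_5 (dimension 35 + 55 = 90).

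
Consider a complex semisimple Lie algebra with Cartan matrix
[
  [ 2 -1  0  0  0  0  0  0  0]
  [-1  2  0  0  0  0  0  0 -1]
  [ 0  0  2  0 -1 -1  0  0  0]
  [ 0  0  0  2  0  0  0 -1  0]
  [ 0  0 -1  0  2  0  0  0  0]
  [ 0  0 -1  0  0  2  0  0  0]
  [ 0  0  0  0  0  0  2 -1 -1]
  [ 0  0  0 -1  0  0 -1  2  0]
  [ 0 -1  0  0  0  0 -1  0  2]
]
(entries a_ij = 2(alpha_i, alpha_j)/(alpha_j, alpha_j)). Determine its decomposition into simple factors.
The diagram associated to this matrix has two connected components: the simple roots {alpha_3, alpha_5, alpha_6} form a chain of 3 nodes with single edges (A_3), and {alpha_1, alpha_2, alpha_4, alpha_7, alpha_8, alpha_9} form a chain of 6 nodes with single edges (A_6). A semisimple Lie algebra decomposes uniquely as the direct sum of simple ideals, one per connected component of its Dynkin diagram, so g ≅ A_3 ⊕ A_6 (dimension 15 + 48 = 63).

A_3 ⊕ A_6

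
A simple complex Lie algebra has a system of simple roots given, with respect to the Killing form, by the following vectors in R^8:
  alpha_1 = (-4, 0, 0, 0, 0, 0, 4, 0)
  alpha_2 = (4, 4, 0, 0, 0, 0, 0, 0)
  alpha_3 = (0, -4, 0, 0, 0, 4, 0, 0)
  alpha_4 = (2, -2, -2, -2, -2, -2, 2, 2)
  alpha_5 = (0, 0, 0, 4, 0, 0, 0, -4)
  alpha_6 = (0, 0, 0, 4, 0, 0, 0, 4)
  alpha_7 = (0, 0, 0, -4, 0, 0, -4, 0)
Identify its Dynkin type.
E_7

Compute the Cartan integers a_ij = 2(alpha_i, alpha_j)/(alpha_j, alpha_j); the resulting 7x7 Cartan matrix is
[[2, -1, 0, 0, 0, 0, -1], [-1, 2, -1, 0, 0, 0, 0], [0, -1, 2, 0, 0, 0, 0], [0, 0, 0, 2, -1, 0, 0], [0, 0, 0, -1, 2, 0, -1], [0, 0, 0, 0, 0, 2, -1], [-1, 0, 0, 0, -1, -1, 2]].
All simple roots have the same length, so the diagram is simply laced. The associated Dynkin diagram is a chain of 6 nodes with one extra node attached to the third node from one end (E_7), so the type is E_7.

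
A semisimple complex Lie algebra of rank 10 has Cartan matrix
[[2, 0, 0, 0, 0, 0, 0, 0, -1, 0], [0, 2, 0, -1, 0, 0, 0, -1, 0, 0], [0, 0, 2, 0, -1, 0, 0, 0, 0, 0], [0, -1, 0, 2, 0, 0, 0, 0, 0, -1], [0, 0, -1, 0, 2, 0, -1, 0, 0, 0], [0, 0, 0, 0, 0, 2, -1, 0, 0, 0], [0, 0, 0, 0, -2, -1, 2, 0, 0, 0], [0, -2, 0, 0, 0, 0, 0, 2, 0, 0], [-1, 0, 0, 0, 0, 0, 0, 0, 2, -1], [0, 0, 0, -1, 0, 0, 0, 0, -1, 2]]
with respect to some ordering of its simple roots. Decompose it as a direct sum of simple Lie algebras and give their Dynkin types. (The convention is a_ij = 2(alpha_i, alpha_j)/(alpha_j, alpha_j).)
C6 + F4

The diagram associated to this matrix has two connected components: the simple roots {alpha_1, alpha_2, alpha_4, alpha_8, alpha_9, alpha_10} form a chain of 6 nodes with a double edge at one end; the terminal node there is the unique long simple root (C_6), and {alpha_3, alpha_5, alpha_6, alpha_7} form a chain of 4 nodes with a double edge between the middle two (F_4). A semisimple Lie algebra decomposes uniquely as the direct sum of simple ideals, one per connected component of its Dynkin diagram, so g ≅ C_6 ⊕ F_4 (dimension 78 + 52 = 130).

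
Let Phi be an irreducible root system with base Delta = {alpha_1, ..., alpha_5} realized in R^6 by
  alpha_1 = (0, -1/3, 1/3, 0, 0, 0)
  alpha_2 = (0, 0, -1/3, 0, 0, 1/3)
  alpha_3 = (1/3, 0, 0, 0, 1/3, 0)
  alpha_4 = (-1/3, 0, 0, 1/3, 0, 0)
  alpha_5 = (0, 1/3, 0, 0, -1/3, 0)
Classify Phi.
Compute the Cartan integers a_ij = 2(alpha_i, alpha_j)/(alpha_j, alpha_j); the resulting 5x5 Cartan matrix is
[[2, -1, 0, 0, -1], [-1, 2, 0, 0, 0], [0, 0, 2, -1, -1], [0, 0, -1, 2, 0], [-1, 0, -1, 0, 2]].
All simple roots have the same length, so the diagram is simply laced. The associated Dynkin diagram is a chain of 5 nodes with single edges (A_5), so the type is A_5 (the algebra sl(6)).

type A_5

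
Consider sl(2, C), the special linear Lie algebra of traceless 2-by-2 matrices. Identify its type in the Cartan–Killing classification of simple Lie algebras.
This is sl(2), which has dimension 2^2 - 1 = 3 and rank 2 - 1 = 1 (a Cartan subalgebra is the diagonal traceless matrices). In the classification of classical Lie algebras, the special linear algebra sl(n+1) has type A_n; here n = 1, so the Dynkin diagram is a chain of 1 nodes with single edges (A_1). Hence the type is A_1.

A_1 (sl(2))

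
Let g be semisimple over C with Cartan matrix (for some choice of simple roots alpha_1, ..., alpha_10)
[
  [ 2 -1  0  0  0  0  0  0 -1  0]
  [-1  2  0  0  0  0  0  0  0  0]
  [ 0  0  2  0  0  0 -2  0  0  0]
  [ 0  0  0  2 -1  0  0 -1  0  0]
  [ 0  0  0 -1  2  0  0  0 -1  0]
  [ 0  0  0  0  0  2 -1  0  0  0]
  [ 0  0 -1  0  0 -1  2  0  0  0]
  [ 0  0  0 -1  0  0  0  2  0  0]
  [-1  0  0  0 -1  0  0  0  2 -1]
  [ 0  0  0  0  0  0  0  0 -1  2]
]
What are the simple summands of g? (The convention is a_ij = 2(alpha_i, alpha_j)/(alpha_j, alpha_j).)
C3 ⊕ E7

The diagram associated to this matrix has two connected components: the simple roots {alpha_3, alpha_6, alpha_7} form a chain of 3 nodes with a double edge at one end; the terminal node there is the unique long simple root (C_3), and {alpha_1, alpha_2, alpha_4, alpha_5, alpha_8, alpha_9, alpha_10} form a chain of 6 nodes with one extra node attached to the third node from one end (E_7). A semisimple Lie algebra decomposes uniquely as the direct sum of simple ideals, one per connected component of its Dynkin diagram, so g ≅ C_3 ⊕ E_7 (dimension 21 + 133 = 154).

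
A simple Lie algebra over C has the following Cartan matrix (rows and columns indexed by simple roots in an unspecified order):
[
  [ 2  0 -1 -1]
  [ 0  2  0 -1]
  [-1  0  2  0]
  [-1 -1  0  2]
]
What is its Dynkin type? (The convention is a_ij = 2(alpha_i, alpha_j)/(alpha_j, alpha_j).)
The matrix has rank 4 with 2's on the diagonal. Reading the off-diagonal entries as Dynkin edges (a single edge where a_ij = a_ji = -1; a double or triple edge where a_ij * a_ji = 2 or 3), the diagram is a chain of 4 nodes with single edges (A_4). One simple-root ordering that puts it in standard form is (alpha_3, alpha_1, alpha_4, alpha_2). So the algebra is type A_4, i.e. sl(5).

A4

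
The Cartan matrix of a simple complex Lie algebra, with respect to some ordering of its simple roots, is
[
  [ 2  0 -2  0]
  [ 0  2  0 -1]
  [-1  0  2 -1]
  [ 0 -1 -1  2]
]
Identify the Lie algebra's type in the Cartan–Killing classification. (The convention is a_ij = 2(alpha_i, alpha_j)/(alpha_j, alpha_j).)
The matrix has rank 4 with 2's on the diagonal. Reading the off-diagonal entries as Dynkin edges (a single edge where a_ij = a_ji = -1; a double or triple edge where a_ij * a_ji = 2 or 3), the diagram is a chain of 4 nodes with a double edge at one end; the terminal node there is the unique long simple root (C_4). One simple-root ordering that puts it in standard form is (alpha_2, alpha_4, alpha_3, alpha_1). So the algebra is type C_4, i.e. sp(8).

C4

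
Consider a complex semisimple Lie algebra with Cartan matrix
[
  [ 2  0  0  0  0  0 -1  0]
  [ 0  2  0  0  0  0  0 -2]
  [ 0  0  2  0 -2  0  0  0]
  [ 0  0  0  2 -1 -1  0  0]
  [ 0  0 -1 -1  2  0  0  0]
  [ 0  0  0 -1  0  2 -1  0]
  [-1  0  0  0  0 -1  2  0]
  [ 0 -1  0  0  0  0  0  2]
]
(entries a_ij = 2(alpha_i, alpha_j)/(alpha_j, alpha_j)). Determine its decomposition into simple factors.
The diagram associated to this matrix has two connected components: the simple roots {alpha_2, alpha_8} form a chain of 2 nodes with a double edge at one end; the terminal node there is the unique short simple root (B_2), and {alpha_1, alpha_3, alpha_4, alpha_5, alpha_6, alpha_7} form a chain of 6 nodes with a double edge at one end; the terminal node there is the unique long simple root (C_6). A semisimple Lie algebra decomposes uniquely as the direct sum of simple ideals, one per connected component of its Dynkin diagram, so g ≅ B_2 ⊕ C_6 (dimension 10 + 78 = 88).

B2 ⊕ C6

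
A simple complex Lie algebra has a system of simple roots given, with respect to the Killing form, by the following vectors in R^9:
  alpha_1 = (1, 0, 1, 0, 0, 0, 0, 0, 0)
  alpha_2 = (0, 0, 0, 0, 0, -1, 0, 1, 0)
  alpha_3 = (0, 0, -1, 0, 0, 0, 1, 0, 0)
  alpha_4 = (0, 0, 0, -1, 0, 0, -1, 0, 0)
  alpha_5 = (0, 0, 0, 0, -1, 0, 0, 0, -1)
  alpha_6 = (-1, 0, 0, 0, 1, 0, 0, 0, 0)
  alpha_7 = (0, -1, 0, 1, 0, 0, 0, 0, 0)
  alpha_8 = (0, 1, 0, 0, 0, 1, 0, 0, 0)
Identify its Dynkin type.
Compute the Cartan integers a_ij = 2(alpha_i, alpha_j)/(alpha_j, alpha_j); the resulting 8x8 Cartan matrix is
[[2, 0, -1, 0, 0, -1, 0, 0], [0, 2, 0, 0, 0, 0, 0, -1], [-1, 0, 2, -1, 0, 0, 0, 0], [0, 0, -1, 2, 0, 0, -1, 0], [0, 0, 0, 0, 2, -1, 0, 0], [-1, 0, 0, 0, -1, 2, 0, 0], [0, 0, 0, -1, 0, 0, 2, -1], [0, -1, 0, 0, 0, 0, -1, 2]].
All simple roots have the same length, so the diagram is simply laced. The associated Dynkin diagram is a chain of 8 nodes with single edges (A_8), so the type is A_8 (the algebra sl(9)).

A8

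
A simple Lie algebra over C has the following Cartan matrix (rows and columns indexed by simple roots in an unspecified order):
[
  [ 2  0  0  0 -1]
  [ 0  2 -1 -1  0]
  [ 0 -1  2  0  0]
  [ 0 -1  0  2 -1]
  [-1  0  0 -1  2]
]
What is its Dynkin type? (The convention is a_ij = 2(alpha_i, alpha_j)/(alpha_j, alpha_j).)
The matrix has rank 5 with 2's on the diagonal. Reading the off-diagonal entries as Dynkin edges (a single edge where a_ij = a_ji = -1; a double or triple edge where a_ij * a_ji = 2 or 3), the diagram is a chain of 5 nodes with single edges (A_5). One simple-root ordering that puts it in standard form is (alpha_1, alpha_5, alpha_4, alpha_2, alpha_3). So the algebra is type A_5, i.e. sl(6).

A_5 (sl(6))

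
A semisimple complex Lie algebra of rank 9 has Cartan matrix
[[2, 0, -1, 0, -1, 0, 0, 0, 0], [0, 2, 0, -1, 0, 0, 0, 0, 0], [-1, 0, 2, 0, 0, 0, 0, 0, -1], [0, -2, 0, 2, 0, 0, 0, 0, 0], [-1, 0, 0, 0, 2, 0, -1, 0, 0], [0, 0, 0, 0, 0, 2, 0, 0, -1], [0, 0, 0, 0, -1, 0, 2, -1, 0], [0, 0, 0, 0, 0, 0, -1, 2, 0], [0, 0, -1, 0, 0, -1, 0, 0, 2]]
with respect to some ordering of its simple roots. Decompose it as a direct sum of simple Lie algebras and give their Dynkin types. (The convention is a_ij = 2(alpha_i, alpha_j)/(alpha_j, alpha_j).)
The diagram associated to this matrix has two connected components: the simple roots {alpha_1, alpha_3, alpha_5, alpha_6, alpha_7, alpha_8, alpha_9} form a chain of 7 nodes with single edges (A_7), and {alpha_2, alpha_4} form a chain of 2 nodes with a double edge at one end; the terminal node there is the unique short simple root (B_2). A semisimple Lie algebra decomposes uniquely as the direct sum of simple ideals, one per connected component of its Dynkin diagram, so g ≅ A_7 ⊕ B_2 (dimension 63 + 10 = 73).

A_7 ⊕ B_2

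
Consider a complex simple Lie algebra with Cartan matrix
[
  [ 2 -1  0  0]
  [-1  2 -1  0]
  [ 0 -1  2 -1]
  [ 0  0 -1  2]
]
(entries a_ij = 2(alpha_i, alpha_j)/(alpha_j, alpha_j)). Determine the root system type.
A_4

The matrix has rank 4 with 2's on the diagonal. Reading the off-diagonal entries as Dynkin edges (a single edge where a_ij = a_ji = -1; a double or triple edge where a_ij * a_ji = 2 or 3), the diagram is a chain of 4 nodes with single edges (A_4). One simple-root ordering that puts it in standard form is (alpha_4, alpha_3, alpha_2, alpha_1). So the algebra is type A_4, i.e. sl(5).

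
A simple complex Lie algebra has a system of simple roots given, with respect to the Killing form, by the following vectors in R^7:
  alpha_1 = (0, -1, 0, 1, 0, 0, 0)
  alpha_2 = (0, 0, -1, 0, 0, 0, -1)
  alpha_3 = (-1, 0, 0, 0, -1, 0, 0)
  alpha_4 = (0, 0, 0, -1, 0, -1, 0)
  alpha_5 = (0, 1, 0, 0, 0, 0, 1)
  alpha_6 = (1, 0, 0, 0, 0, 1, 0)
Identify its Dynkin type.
Compute the Cartan integers a_ij = 2(alpha_i, alpha_j)/(alpha_j, alpha_j); the resulting 6x6 Cartan matrix is
[[2, 0, 0, -1, -1, 0], [0, 2, 0, 0, -1, 0], [0, 0, 2, 0, 0, -1], [-1, 0, 0, 2, 0, -1], [-1, -1, 0, 0, 2, 0], [0, 0, -1, -1, 0, 2]].
All simple roots have the same length, so the diagram is simply laced. The associated Dynkin diagram is a chain of 6 nodes with single edges (A_6), so the type is A_6 (the algebra sl(7)).

A_6 (sl(7))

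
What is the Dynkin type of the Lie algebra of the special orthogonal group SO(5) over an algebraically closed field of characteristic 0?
B_2

This is so(5) with 5 odd, which has dimension 5(5-1)/2 = 10 and rank (5-1)/2 = 2. In the classification of classical Lie algebras, the orthogonal algebra so(2n+1) in an odd number of variables has type B_n; here n = 2, so the Dynkin diagram is a chain of 2 nodes with a double edge at one end; the terminal node there is the unique short simple root (B_2). Hence the type is B_2.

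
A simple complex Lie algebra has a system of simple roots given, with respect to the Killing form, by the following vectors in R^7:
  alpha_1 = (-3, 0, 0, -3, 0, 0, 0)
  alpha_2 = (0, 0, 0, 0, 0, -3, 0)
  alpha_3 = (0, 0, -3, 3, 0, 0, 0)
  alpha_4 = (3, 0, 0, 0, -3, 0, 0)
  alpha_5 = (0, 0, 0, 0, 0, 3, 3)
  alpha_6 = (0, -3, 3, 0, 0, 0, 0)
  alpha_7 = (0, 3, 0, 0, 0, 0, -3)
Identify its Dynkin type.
B7

Compute the Cartan integers a_ij = 2(alpha_i, alpha_j)/(alpha_j, alpha_j); the resulting 7x7 Cartan matrix is
[[2, 0, -1, -1, 0, 0, 0], [0, 2, 0, 0, -1, 0, 0], [-1, 0, 2, 0, 0, -1, 0], [-1, 0, 0, 2, 0, 0, 0], [0, -2, 0, 0, 2, 0, -1], [0, 0, -1, 0, 0, 2, -1], [0, 0, 0, 0, -1, -1, 2]].
The roots have two lengths (squared-length ratio 2:1); the short ones are alpha_{2}. The associated Dynkin diagram is a chain of 7 nodes with a double edge at one end; the terminal node there is the unique short simple root (B_7), so the type is B_7 (the algebra so(15)).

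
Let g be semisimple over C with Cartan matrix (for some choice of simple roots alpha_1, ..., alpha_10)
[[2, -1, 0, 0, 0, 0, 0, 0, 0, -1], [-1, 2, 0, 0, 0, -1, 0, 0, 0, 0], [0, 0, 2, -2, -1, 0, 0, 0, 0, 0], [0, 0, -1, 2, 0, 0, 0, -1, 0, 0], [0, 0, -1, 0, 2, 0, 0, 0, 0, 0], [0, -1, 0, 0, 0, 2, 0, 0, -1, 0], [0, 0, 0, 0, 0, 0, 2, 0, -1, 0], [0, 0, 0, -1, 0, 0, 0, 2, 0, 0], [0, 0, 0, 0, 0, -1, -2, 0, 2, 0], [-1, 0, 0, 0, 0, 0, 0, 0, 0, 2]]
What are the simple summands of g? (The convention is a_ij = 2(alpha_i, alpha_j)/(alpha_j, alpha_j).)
type B_6 + type F_4

The diagram associated to this matrix has two connected components: the simple roots {alpha_1, alpha_2, alpha_6, alpha_7, alpha_9, alpha_10} form a chain of 6 nodes with a double edge at one end; the terminal node there is the unique short simple root (B_6), and {alpha_3, alpha_4, alpha_5, alpha_8} form a chain of 4 nodes with a double edge between the middle two (F_4). A semisimple Lie algebra decomposes uniquely as the direct sum of simple ideals, one per connected component of its Dynkin diagram, so g ≅ B_6 ⊕ F_4 (dimension 78 + 52 = 130).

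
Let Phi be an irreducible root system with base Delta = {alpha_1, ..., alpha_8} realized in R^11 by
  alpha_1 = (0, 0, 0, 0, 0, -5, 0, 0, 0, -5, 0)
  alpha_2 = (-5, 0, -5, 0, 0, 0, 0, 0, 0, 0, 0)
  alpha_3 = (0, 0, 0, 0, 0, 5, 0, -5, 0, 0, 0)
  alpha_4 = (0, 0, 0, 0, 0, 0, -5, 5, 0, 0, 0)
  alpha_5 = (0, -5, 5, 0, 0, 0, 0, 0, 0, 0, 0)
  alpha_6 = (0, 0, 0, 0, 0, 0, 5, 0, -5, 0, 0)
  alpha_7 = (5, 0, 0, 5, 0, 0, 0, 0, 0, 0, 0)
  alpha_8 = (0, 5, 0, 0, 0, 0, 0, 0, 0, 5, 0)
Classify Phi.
type A_8

Compute the Cartan integers a_ij = 2(alpha_i, alpha_j)/(alpha_j, alpha_j); the resulting 8x8 Cartan matrix is
[[2, 0, -1, 0, 0, 0, 0, -1], [0, 2, 0, 0, -1, 0, -1, 0], [-1, 0, 2, -1, 0, 0, 0, 0], [0, 0, -1, 2, 0, -1, 0, 0], [0, -1, 0, 0, 2, 0, 0, -1], [0, 0, 0, -1, 0, 2, 0, 0], [0, -1, 0, 0, 0, 0, 2, 0], [-1, 0, 0, 0, -1, 0, 0, 2]].
All simple roots have the same length, so the diagram is simply laced. The associated Dynkin diagram is a chain of 8 nodes with single edges (A_8), so the type is A_8 (the algebra sl(9)).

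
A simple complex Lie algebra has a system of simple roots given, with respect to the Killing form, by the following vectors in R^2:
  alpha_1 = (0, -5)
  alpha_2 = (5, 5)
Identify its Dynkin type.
Compute the Cartan integers a_ij = 2(alpha_i, alpha_j)/(alpha_j, alpha_j); the resulting 2x2 Cartan matrix is
[[2, -1], [-2, 2]].
The roots have two lengths (squared-length ratio 2:1); the short ones are alpha_{1}. The associated Dynkin diagram is a chain of 2 nodes with a double edge at one end; the terminal node there is the unique short simple root (B_2), so the type is B_2 (the algebra so(5)).

B_2 (so(5))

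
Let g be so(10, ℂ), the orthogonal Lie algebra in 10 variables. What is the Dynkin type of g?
D_5

This is so(10) with 10 even, which has dimension 10(10-1)/2 = 45 and rank 10/2 = 5. In the classification of classical Lie algebras, the orthogonal algebra so(2n) in an even number of variables has type D_n; here n = 5, so the Dynkin diagram is a chain of 3 nodes with a fork of two nodes at one end (D_5). Hence the type is D_5.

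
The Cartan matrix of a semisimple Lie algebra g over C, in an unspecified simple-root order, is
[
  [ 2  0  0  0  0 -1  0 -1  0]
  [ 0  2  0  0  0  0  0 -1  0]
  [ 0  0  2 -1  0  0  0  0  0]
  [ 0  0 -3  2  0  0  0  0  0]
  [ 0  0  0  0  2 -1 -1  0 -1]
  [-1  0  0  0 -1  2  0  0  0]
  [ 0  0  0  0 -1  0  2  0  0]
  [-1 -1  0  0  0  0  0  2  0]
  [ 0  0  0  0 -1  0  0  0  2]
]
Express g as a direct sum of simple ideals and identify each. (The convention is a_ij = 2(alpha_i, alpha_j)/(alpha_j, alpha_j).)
type D_7 ⊕ type G_2

The diagram associated to this matrix has two connected components: the simple roots {alpha_1, alpha_2, alpha_5, alpha_6, alpha_7, alpha_8, alpha_9} form a chain of 5 nodes with a fork of two nodes at one end (D_7), and {alpha_3, alpha_4} form two nodes joined by a triple edge (G_2). A semisimple Lie algebra decomposes uniquely as the direct sum of simple ideals, one per connected component of its Dynkin diagram, so g ≅ D_7 ⊕ G_2 (dimension 91 + 14 = 105).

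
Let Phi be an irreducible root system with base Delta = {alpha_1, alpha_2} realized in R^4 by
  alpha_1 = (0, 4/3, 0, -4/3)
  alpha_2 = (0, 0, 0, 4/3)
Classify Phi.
B_2

Compute the Cartan integers a_ij = 2(alpha_i, alpha_j)/(alpha_j, alpha_j); the resulting 2x2 Cartan matrix is
[[2, -2], [-1, 2]].
The roots have two lengths (squared-length ratio 2:1); the short ones are alpha_{2}. The associated Dynkin diagram is a chain of 2 nodes with a double edge at one end; the terminal node there is the unique short simple root (B_2), so the type is B_2 (the algebra so(5)).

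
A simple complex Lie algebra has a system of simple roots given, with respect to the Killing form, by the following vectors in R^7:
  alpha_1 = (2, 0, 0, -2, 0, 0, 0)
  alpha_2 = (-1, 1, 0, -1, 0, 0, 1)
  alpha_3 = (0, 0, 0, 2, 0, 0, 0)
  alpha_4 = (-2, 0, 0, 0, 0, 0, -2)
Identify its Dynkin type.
F4

Compute the Cartan integers a_ij = 2(alpha_i, alpha_j)/(alpha_j, alpha_j); the resulting 4x4 Cartan matrix is
[[2, 0, -2, -1], [0, 2, -1, 0], [-1, -1, 2, 0], [-1, 0, 0, 2]].
The roots have two lengths (squared-length ratio 2:1); the short ones are alpha_{2,3}. The associated Dynkin diagram is a chain of 4 nodes with a double edge between the middle two (F_4), so the type is F_4.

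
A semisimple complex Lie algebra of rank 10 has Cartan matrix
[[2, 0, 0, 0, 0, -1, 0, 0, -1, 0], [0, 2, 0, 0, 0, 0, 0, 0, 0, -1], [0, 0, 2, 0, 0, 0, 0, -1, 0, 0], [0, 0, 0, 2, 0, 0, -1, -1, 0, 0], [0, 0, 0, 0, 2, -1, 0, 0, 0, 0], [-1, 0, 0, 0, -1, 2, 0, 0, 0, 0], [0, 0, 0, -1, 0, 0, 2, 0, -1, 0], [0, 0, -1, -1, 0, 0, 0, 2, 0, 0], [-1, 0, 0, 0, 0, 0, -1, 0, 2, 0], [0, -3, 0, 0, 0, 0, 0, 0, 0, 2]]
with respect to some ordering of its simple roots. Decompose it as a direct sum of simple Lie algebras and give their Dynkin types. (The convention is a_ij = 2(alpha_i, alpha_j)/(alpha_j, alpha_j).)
A_8 (sl(9)) ⊕ G_2

The diagram associated to this matrix has two connected components: the simple roots {alpha_1, alpha_3, alpha_4, alpha_5, alpha_6, alpha_7, alpha_8, alpha_9} form a chain of 8 nodes with single edges (A_8), and {alpha_2, alpha_10} form two nodes joined by a triple edge (G_2). A semisimple Lie algebra decomposes uniquely as the direct sum of simple ideals, one per connected component of its Dynkin diagram, so g ≅ A_8 ⊕ G_2 (dimension 80 + 14 = 94).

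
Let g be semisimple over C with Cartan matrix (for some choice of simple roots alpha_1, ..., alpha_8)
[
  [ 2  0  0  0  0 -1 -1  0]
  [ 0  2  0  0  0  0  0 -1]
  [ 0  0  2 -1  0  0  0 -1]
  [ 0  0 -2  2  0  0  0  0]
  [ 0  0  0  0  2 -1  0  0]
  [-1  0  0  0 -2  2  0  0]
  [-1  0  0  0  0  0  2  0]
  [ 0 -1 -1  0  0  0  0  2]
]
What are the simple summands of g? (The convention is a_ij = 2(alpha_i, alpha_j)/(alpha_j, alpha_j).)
B4 + C4

The diagram associated to this matrix has two connected components: the simple roots {alpha_1, alpha_5, alpha_6, alpha_7} form a chain of 4 nodes with a double edge at one end; the terminal node there is the unique short simple root (B_4), and {alpha_2, alpha_3, alpha_4, alpha_8} form a chain of 4 nodes with a double edge at one end; the terminal node there is the unique long simple root (C_4). A semisimple Lie algebra decomposes uniquely as the direct sum of simple ideals, one per connected component of its Dynkin diagram, so g ≅ B_4 ⊕ C_4 (dimension 36 + 36 = 72).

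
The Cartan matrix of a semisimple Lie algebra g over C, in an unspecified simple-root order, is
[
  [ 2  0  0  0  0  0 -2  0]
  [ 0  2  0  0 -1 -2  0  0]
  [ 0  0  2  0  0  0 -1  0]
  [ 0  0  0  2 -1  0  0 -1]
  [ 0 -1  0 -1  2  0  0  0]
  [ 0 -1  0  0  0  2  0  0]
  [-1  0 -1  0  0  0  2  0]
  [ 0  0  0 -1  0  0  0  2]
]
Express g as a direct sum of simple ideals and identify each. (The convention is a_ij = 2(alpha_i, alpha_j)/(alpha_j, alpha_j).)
B_5 ⊕ C_3

The diagram associated to this matrix has two connected components: the simple roots {alpha_2, alpha_4, alpha_5, alpha_6, alpha_8} form a chain of 5 nodes with a double edge at one end; the terminal node there is the unique short simple root (B_5), and {alpha_1, alpha_3, alpha_7} form a chain of 3 nodes with a double edge at one end; the terminal node there is the unique long simple root (C_3). A semisimple Lie algebra decomposes uniquely as the direct sum of simple ideals, one per connected component of its Dynkin diagram, so g ≅ B_5 ⊕ C_3 (dimension 55 + 21 = 76).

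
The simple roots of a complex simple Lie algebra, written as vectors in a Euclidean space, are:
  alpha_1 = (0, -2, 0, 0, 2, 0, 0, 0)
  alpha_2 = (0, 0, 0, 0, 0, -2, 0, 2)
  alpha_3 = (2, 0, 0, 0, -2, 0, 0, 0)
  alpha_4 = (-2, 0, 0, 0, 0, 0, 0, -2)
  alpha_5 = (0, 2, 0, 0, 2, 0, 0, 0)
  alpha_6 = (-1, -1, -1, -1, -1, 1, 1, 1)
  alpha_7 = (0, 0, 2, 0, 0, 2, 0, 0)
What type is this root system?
E_7

Compute the Cartan integers a_ij = 2(alpha_i, alpha_j)/(alpha_j, alpha_j); the resulting 7x7 Cartan matrix is
[[2, 0, -1, 0, 0, 0, 0], [0, 2, 0, -1, 0, 0, -1], [-1, 0, 2, -1, -1, 0, 0], [0, -1, -1, 2, 0, 0, 0], [0, 0, -1, 0, 2, -1, 0], [0, 0, 0, 0, -1, 2, 0], [0, -1, 0, 0, 0, 0, 2]].
All simple roots have the same length, so the diagram is simply laced. The associated Dynkin diagram is a chain of 6 nodes with one extra node attached to the third node from one end (E_7), so the type is E_7.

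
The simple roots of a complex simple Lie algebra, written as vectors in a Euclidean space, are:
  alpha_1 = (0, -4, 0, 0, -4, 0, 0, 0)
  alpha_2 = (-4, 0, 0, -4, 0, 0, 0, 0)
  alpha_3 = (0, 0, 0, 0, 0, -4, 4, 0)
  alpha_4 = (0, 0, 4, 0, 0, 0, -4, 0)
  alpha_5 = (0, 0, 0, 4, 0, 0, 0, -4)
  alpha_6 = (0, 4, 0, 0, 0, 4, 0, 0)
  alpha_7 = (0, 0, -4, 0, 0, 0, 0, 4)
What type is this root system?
Compute the Cartan integers a_ij = 2(alpha_i, alpha_j)/(alpha_j, alpha_j); the resulting 7x7 Cartan matrix is
[[2, 0, 0, 0, 0, -1, 0], [0, 2, 0, 0, -1, 0, 0], [0, 0, 2, -1, 0, -1, 0], [0, 0, -1, 2, 0, 0, -1], [0, -1, 0, 0, 2, 0, -1], [-1, 0, -1, 0, 0, 2, 0], [0, 0, 0, -1, -1, 0, 2]].
All simple roots have the same length, so the diagram is simply laced. The associated Dynkin diagram is a chain of 7 nodes with single edges (A_7), so the type is A_7 (the algebra sl(8)).

A_7 (sl(8))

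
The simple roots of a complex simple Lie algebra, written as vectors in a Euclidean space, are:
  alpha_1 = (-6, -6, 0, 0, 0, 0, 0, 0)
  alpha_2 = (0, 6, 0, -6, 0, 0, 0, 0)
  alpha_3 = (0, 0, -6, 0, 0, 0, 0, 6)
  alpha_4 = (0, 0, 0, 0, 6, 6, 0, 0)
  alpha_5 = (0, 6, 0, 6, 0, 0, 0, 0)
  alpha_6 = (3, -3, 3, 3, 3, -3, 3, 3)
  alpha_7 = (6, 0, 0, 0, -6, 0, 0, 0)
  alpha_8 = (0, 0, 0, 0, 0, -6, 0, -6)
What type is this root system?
type E_8

Compute the Cartan integers a_ij = 2(alpha_i, alpha_j)/(alpha_j, alpha_j); the resulting 8x8 Cartan matrix is
[[2, -1, 0, 0, -1, 0, -1, 0], [-1, 2, 0, 0, 0, -1, 0, 0], [0, 0, 2, 0, 0, 0, 0, -1], [0, 0, 0, 2, 0, 0, -1, -1], [-1, 0, 0, 0, 2, 0, 0, 0], [0, -1, 0, 0, 0, 2, 0, 0], [-1, 0, 0, -1, 0, 0, 2, 0], [0, 0, -1, -1, 0, 0, 0, 2]].
All simple roots have the same length, so the diagram is simply laced. The associated Dynkin diagram is a chain of 7 nodes with one extra node attached to the third node from one end (E_8), so the type is E_8.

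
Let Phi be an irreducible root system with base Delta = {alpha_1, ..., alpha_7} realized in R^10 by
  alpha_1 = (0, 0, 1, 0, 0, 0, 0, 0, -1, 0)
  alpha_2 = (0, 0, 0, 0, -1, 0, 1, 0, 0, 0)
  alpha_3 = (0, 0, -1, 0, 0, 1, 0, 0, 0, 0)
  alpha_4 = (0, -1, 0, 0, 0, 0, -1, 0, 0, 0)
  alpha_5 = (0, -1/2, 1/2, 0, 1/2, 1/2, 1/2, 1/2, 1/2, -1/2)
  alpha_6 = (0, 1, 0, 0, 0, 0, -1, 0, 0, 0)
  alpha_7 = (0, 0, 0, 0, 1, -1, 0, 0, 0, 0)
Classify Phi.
E7

Compute the Cartan integers a_ij = 2(alpha_i, alpha_j)/(alpha_j, alpha_j); the resulting 7x7 Cartan matrix is
[[2, 0, -1, 0, 0, 0, 0], [0, 2, 0, -1, 0, -1, -1], [-1, 0, 2, 0, 0, 0, -1], [0, -1, 0, 2, 0, 0, 0], [0, 0, 0, 0, 2, -1, 0], [0, -1, 0, 0, -1, 2, 0], [0, -1, -1, 0, 0, 0, 2]].
All simple roots have the same length, so the diagram is simply laced. The associated Dynkin diagram is a chain of 6 nodes with one extra node attached to the third node from one end (E_7), so the type is E_7.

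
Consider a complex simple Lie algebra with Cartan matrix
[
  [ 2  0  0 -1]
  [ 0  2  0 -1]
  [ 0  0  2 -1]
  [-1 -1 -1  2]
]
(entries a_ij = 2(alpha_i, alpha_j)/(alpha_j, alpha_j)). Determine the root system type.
The matrix has rank 4 with 2's on the diagonal. Reading the off-diagonal entries as Dynkin edges (a single edge where a_ij = a_ji = -1; a double or triple edge where a_ij * a_ji = 2 or 3), the diagram is a chain of 2 nodes with a fork of two nodes at one end (D_4). One simple-root ordering that puts it in standard form is (alpha_3, alpha_4, alpha_1, alpha_2). So the algebra is type D_4, i.e. so(8).

D_4 (so(8))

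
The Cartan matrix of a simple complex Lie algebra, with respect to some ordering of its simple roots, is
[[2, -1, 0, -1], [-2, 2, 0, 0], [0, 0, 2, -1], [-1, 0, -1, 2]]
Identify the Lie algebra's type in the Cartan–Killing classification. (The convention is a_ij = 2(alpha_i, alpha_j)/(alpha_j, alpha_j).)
The matrix has rank 4 with 2's on the diagonal. Reading the off-diagonal entries as Dynkin edges (a single edge where a_ij = a_ji = -1; a double or triple edge where a_ij * a_ji = 2 or 3), the diagram is a chain of 4 nodes with a double edge at one end; the terminal node there is the unique long simple root (C_4). One simple-root ordering that puts it in standard form is (alpha_3, alpha_4, alpha_1, alpha_2). So the algebra is type C_4, i.e. sp(8).

C_4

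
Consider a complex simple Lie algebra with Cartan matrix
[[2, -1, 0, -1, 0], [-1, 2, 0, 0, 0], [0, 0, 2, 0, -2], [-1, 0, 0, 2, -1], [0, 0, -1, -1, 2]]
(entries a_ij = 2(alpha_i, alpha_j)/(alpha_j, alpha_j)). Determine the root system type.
The matrix has rank 5 with 2's on the diagonal. Reading the off-diagonal entries as Dynkin edges (a single edge where a_ij = a_ji = -1; a double or triple edge where a_ij * a_ji = 2 or 3), the diagram is a chain of 5 nodes with a double edge at one end; the terminal node there is the unique long simple root (C_5). One simple-root ordering that puts it in standard form is (alpha_2, alpha_1, alpha_4, alpha_5, alpha_3). So the algebra is type C_5, i.e. sp(10).

type C_5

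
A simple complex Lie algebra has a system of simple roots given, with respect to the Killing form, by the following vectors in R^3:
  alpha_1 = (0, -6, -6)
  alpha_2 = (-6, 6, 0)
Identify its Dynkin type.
Compute the Cartan integers a_ij = 2(alpha_i, alpha_j)/(alpha_j, alpha_j); the resulting 2x2 Cartan matrix is
[[2, -1], [-1, 2]].
All simple roots have the same length, so the diagram is simply laced. The associated Dynkin diagram is a chain of 2 nodes with single edges (A_2), so the type is A_2 (the algebra sl(3)).

A_2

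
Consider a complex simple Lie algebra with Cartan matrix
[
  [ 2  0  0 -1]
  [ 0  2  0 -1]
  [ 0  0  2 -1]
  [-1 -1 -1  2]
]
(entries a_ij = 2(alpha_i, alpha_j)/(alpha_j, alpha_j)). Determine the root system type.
D_4

The matrix has rank 4 with 2's on the diagonal. Reading the off-diagonal entries as Dynkin edges (a single edge where a_ij = a_ji = -1; a double or triple edge where a_ij * a_ji = 2 or 3), the diagram is a chain of 2 nodes with a fork of two nodes at one end (D_4). One simple-root ordering that puts it in standard form is (alpha_2, alpha_4, alpha_3, alpha_1). So the algebra is type D_4, i.e. so(8).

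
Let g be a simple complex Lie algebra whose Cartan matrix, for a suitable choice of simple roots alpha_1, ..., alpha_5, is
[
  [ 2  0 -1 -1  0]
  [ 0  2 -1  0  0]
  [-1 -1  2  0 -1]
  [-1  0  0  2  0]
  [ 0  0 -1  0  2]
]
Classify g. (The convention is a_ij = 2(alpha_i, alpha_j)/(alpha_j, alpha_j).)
The matrix has rank 5 with 2's on the diagonal. Reading the off-diagonal entries as Dynkin edges (a single edge where a_ij = a_ji = -1; a double or triple edge where a_ij * a_ji = 2 or 3), the diagram is a chain of 3 nodes with a fork of two nodes at one end (D_5). One simple-root ordering that puts it in standard form is (alpha_4, alpha_1, alpha_3, alpha_5, alpha_2). So the algebra is type D_5, i.e. so(10).

D_5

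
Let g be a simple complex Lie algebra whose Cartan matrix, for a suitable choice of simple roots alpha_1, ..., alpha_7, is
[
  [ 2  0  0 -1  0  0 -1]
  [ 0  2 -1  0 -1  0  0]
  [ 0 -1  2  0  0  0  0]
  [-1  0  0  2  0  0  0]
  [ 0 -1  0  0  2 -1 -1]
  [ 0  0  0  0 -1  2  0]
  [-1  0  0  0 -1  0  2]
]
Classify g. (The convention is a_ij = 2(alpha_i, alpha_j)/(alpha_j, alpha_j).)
E_7

The matrix has rank 7 with 2's on the diagonal. Reading the off-diagonal entries as Dynkin edges (a single edge where a_ij = a_ji = -1; a double or triple edge where a_ij * a_ji = 2 or 3), the diagram is a chain of 6 nodes with one extra node attached to the third node from one end (E_7). One simple-root ordering that puts it in standard form is (alpha_3, alpha_6, alpha_2, alpha_5, alpha_7, alpha_1, alpha_4). So the algebra is type E_7.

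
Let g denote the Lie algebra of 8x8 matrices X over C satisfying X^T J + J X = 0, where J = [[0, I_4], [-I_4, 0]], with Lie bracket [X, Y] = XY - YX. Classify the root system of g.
C_4 (sp(8))

This is sp(8), which has dimension 8(8+1)/2 = 36 and rank 8/2 = 4. In the classification of classical Lie algebras, the symplectic algebra sp(2n) has type C_n; here n = 4, so the Dynkin diagram is a chain of 4 nodes with a double edge at one end; the terminal node there is the unique long simple root (C_4). Hence the type is C_4.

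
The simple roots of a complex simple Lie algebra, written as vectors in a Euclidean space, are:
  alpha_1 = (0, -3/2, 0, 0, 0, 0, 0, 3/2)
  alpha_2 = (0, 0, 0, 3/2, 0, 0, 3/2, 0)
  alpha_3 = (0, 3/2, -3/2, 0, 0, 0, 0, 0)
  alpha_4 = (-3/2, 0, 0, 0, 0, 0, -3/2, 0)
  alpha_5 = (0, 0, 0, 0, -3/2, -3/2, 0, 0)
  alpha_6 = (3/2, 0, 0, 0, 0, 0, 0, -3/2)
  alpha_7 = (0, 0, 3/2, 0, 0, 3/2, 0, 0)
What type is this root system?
A_7

Compute the Cartan integers a_ij = 2(alpha_i, alpha_j)/(alpha_j, alpha_j); the resulting 7x7 Cartan matrix is
[[2, 0, -1, 0, 0, -1, 0], [0, 2, 0, -1, 0, 0, 0], [-1, 0, 2, 0, 0, 0, -1], [0, -1, 0, 2, 0, -1, 0], [0, 0, 0, 0, 2, 0, -1], [-1, 0, 0, -1, 0, 2, 0], [0, 0, -1, 0, -1, 0, 2]].
All simple roots have the same length, so the diagram is simply laced. The associated Dynkin diagram is a chain of 7 nodes with single edges (A_7), so the type is A_7 (the algebra sl(8)).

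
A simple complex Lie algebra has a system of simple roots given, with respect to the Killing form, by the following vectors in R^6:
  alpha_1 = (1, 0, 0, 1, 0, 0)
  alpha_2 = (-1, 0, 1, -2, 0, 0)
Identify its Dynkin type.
Compute the Cartan integers a_ij = 2(alpha_i, alpha_j)/(alpha_j, alpha_j); the resulting 2x2 Cartan matrix is
[[2, -1], [-3, 2]].
The roots have two lengths (squared-length ratio 3:1); the short ones are alpha_{1}. The associated Dynkin diagram is two nodes joined by a triple edge (G_2), so the type is G_2.

G2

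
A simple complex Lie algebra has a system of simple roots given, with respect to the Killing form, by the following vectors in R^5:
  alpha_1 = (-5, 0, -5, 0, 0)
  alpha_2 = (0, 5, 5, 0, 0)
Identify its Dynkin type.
A_2 (sl(3))

Compute the Cartan integers a_ij = 2(alpha_i, alpha_j)/(alpha_j, alpha_j); the resulting 2x2 Cartan matrix is
[[2, -1], [-1, 2]].
All simple roots have the same length, so the diagram is simply laced. The associated Dynkin diagram is a chain of 2 nodes with single edges (A_2), so the type is A_2 (the algebra sl(3)).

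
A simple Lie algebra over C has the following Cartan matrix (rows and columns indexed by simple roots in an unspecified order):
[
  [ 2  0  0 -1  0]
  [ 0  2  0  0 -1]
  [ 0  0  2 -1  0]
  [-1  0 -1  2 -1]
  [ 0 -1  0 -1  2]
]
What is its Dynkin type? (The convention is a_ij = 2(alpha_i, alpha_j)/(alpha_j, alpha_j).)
The matrix has rank 5 with 2's on the diagonal. Reading the off-diagonal entries as Dynkin edges (a single edge where a_ij = a_ji = -1; a double or triple edge where a_ij * a_ji = 2 or 3), the diagram is a chain of 3 nodes with a fork of two nodes at one end (D_5). One simple-root ordering that puts it in standard form is (alpha_2, alpha_5, alpha_4, alpha_1, alpha_3). So the algebra is type D_5, i.e. so(10).

D5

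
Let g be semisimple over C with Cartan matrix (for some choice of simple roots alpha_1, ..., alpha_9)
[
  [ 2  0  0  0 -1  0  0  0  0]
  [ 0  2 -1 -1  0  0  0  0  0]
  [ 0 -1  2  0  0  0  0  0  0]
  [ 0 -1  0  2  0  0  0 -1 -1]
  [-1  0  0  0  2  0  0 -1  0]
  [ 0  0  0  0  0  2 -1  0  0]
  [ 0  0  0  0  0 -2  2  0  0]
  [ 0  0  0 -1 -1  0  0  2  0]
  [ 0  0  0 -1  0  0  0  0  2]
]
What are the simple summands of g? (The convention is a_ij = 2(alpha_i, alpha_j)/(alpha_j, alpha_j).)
The diagram associated to this matrix has two connected components: the simple roots {alpha_6, alpha_7} form a chain of 2 nodes with a double edge at one end; the terminal node there is the unique short simple root (B_2), and {alpha_1, alpha_2, alpha_3, alpha_4, alpha_5, alpha_8, alpha_9} form a chain of 6 nodes with one extra node attached to the third node from one end (E_7). A semisimple Lie algebra decomposes uniquely as the direct sum of simple ideals, one per connected component of its Dynkin diagram, so g ≅ B_2 ⊕ E_7 (dimension 10 + 133 = 143).

type B_2 ⊕ type E_7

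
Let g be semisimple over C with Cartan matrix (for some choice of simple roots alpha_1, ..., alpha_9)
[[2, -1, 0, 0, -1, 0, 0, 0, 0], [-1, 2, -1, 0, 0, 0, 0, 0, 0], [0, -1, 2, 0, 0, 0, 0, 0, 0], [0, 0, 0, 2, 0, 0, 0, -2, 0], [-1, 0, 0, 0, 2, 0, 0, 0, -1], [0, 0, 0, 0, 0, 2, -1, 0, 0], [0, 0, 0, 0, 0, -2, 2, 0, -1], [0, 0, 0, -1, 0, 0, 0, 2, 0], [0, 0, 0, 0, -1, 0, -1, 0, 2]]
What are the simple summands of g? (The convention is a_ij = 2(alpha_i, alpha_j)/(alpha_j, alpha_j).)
B2 ⊕ B7

The diagram associated to this matrix has two connected components: the simple roots {alpha_4, alpha_8} form a chain of 2 nodes with a double edge at one end; the terminal node there is the unique short simple root (B_2), and {alpha_1, alpha_2, alpha_3, alpha_5, alpha_6, alpha_7, alpha_9} form a chain of 7 nodes with a double edge at one end; the terminal node there is the unique short simple root (B_7). A semisimple Lie algebra decomposes uniquely as the direct sum of simple ideals, one per connected component of its Dynkin diagram, so g ≅ B_2 ⊕ B_7 (dimension 10 + 105 = 115).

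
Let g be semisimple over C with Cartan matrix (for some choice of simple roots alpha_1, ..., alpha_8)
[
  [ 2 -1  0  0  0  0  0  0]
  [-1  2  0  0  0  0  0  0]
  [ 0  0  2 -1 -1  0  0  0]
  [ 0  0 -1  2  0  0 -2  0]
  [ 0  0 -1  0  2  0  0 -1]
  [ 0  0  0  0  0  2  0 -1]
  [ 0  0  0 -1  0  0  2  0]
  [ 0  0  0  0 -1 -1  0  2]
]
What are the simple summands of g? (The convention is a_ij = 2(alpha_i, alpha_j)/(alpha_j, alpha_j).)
A_2 (sl(3)) + B_6 (so(13))

The diagram associated to this matrix has two connected components: the simple roots {alpha_1, alpha_2} form a chain of 2 nodes with single edges (A_2), and {alpha_3, alpha_4, alpha_5, alpha_6, alpha_7, alpha_8} form a chain of 6 nodes with a double edge at one end; the terminal node there is the unique short simple root (B_6). A semisimple Lie algebra decomposes uniquely as the direct sum of simple ideals, one per connected component of its Dynkin diagram, so g ≅ A_2 ⊕ B_6 (dimension 8 + 78 = 86).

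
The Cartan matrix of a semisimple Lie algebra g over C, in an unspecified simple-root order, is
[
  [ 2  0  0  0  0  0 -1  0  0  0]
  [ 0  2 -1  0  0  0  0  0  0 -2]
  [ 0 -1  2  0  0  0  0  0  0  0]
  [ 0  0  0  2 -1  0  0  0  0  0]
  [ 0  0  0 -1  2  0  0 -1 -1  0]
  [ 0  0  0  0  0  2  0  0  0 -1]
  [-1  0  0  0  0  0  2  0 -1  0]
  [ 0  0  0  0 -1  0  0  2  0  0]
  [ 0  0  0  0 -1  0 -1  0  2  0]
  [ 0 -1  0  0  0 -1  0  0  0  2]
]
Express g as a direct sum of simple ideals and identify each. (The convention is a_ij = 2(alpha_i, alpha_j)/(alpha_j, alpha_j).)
The diagram associated to this matrix has two connected components: the simple roots {alpha_1, alpha_4, alpha_5, alpha_7, alpha_8, alpha_9} form a chain of 4 nodes with a fork of two nodes at one end (D_6), and {alpha_2, alpha_3, alpha_6, alpha_10} form a chain of 4 nodes with a double edge between the middle two (F_4). A semisimple Lie algebra decomposes uniquely as the direct sum of simple ideals, one per connected component of its Dynkin diagram, so g ≅ D_6 ⊕ F_4 (dimension 66 + 52 = 118).

D_6 (so(12)) + F_4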